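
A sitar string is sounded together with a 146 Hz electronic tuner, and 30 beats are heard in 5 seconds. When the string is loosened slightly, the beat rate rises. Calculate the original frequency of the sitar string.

140 Hz

Beat frequency = 30/5 = 6 Hz.
|f − 146| = 6, so the sitar string was at either 140 Hz or 152 Hz.
Reducing tension lowers a string's frequency; the adjustment lowers the sitar string's frequency.
The beat rate rose, so the adjustment moved the sitar string further from 146 Hz — it was already below the reference.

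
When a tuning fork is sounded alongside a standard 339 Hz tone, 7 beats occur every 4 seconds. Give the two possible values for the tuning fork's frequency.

Beat frequency = 7/4 = 1.75 Hz.
|f − 339| = 1.75, so f = 339 ± 1.75.

337.25 Hz or 340.75 Hz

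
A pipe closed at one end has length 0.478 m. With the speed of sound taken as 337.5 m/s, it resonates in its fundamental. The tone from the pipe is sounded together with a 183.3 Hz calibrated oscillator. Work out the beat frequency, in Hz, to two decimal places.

6.78 Hz

Closed pipe (odd harmonics): f_n = n·v/(4L) = 1·337.5/(4·0.478) = 176.5167 Hz.
f_beat = |176.5167 − 183.3| = 6.78 Hz.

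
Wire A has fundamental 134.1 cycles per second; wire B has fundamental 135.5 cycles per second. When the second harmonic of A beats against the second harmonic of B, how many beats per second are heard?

Second harmonic of the first: 2·134.1 = 268.2 Hz.
Second harmonic of the second: 2·135.5 = 271.0 Hz.
f_beat = |268.2 − 271.0| = 2.8 Hz.

2.8 Hz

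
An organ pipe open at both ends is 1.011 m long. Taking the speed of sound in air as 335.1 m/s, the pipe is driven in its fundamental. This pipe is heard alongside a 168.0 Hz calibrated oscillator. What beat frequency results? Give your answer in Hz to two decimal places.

2.27 Hz

Open pipe: f_n = n·v/(2L) = 1·335.1/(2·1.011) = 165.7270 Hz.
f_beat = |165.7270 − 168.0| = 2.27 Hz.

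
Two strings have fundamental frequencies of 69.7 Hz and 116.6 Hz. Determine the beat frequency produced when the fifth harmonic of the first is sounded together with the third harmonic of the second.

Fifth harmonic of the first: 5·69.7 = 348.5 Hz.
Third harmonic of the second: 3·116.6 = 349.8 Hz.
f_beat = |348.5 − 349.8| = 1.3 Hz.

1.3 Hz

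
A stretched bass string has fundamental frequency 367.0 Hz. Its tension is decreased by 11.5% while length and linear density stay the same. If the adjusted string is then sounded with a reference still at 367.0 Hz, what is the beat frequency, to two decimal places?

21.75 Hz

For a string, f ∝ √T, so the new frequency is 367.0·√0.885 = 345.2532 Hz.
f_beat = |345.2532 − 367.0| = 21.75 Hz.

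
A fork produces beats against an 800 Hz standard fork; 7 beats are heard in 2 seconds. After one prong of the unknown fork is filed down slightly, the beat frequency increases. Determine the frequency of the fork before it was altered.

Beat frequency = 7/2 = 3.5 Hz.
|f − 800| = 3.5, so the fork was at either 796.5 Hz or 803.5 Hz.
Filing a prong removes mass and raises the fork's frequency; the adjustment raises the fork's frequency.
The beat rate rose, so the adjustment moved the fork further from 800 Hz — it was already above the reference.

803.5 Hz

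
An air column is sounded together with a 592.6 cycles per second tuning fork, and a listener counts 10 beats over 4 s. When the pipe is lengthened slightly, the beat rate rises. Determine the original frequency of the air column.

Beat frequency = 10/4 = 2.5 Hz.
|f − 592.6| = 2.5, so the air column was at either 590.1 Hz or 595.1 Hz.
A longer pipe has a lower fundamental; the adjustment lowers the air column's frequency.
The beat rate rose, so the adjustment moved the air column further from 592.6 Hz — it was already below the reference.

590.1 Hz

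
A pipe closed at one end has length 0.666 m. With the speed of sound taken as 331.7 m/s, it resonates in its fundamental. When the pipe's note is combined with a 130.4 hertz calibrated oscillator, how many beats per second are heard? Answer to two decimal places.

5.89 Hz

Closed pipe (odd harmonics): f_n = n·v/(4L) = 1·331.7/(4·0.666) = 124.5120 Hz.
f_beat = |124.5120 − 130.4| = 5.89 Hz.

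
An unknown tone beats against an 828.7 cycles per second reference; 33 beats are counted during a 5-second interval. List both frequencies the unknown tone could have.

822.1 Hz or 835.3 Hz

Beat frequency = 33/5 = 6.6 Hz.
|f − 828.7| = 6.6, so f = 828.7 ± 6.6.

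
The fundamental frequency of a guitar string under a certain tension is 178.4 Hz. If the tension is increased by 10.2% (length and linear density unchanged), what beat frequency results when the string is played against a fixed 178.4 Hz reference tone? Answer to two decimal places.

For a string, f ∝ √T, so the new frequency is 178.4·√1.102 = 187.2775 Hz.
f_beat = |187.2775 − 178.4| = 8.88 Hz.

8.88 Hz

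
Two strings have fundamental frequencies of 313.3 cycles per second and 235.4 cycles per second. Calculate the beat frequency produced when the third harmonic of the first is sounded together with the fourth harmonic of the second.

1.7 Hz

Third harmonic of the first: 3·313.3 = 939.9 Hz.
Fourth harmonic of the second: 4·235.4 = 941.6 Hz.
f_beat = |939.9 − 941.6| = 1.7 Hz.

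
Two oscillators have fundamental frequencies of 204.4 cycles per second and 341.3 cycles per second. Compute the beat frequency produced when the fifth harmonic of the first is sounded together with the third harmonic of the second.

1.9 Hz

Fifth harmonic of the first: 5·204.4 = 1022.0 Hz.
Third harmonic of the second: 3·341.3 = 1023.9 Hz.
f_beat = |1022.0 − 1023.9| = 1.9 Hz.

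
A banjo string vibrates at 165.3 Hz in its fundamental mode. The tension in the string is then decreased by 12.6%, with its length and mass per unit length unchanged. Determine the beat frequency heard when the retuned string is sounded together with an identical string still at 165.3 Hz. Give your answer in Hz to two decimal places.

10.76 Hz

For a string, f ∝ √T, so the new frequency is 165.3·√0.874 = 154.5356 Hz.
f_beat = |154.5356 − 165.3| = 10.76 Hz.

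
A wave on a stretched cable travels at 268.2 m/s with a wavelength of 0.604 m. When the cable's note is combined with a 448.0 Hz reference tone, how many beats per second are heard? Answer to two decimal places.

3.96 Hz

Source frequency f = v/λ = 268.2/0.604 = 444.0397 Hz.
f_beat = |444.0397 − 448.0| = 3.96 Hz.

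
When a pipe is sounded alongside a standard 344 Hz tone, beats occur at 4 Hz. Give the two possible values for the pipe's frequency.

340 Hz or 348 Hz

|f − 344| = 4, so f = 344 ± 4.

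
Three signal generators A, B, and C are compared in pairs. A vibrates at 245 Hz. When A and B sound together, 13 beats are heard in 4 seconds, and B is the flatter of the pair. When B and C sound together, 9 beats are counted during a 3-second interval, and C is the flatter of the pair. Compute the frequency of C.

A–B: Beat frequency = 13/4 = 3.25 Hz.
B is below A, so f_B = 245 − 3.25 = 241.75 Hz.
B–C: Beat frequency = 9/3 = 3 Hz.
C is below B, so f_C = 241.75 − 3 = 238.75 Hz.

238.75 Hz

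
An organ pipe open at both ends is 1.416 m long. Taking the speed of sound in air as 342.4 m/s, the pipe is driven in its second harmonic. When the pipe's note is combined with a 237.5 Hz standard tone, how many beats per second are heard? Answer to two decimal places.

Open pipe: f_n = n·v/(2L) = 2·342.4/(2·1.416) = 241.8079 Hz.
f_beat = |241.8079 − 237.5| = 4.31 Hz.

4.31 Hz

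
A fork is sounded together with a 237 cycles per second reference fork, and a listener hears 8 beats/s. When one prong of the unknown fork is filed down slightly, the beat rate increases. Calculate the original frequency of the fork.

|f − 237| = 8, so the fork was at either 229 Hz or 245 Hz.
Filing a prong removes mass and raises the fork's frequency; the adjustment raises the fork's frequency.
The beat rate rose, so the adjustment moved the fork further from 237 Hz — it was already above the reference.

245 Hz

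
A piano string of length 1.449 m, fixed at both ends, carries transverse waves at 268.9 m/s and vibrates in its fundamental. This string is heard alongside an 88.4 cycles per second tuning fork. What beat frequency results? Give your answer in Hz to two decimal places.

For a string fixed at both ends, f_n = n·v/(2L) = 1·268.9/(2·1.449) = 92.7881 Hz.
f_beat = |92.7881 − 88.4| = 4.39 Hz.

4.39 Hz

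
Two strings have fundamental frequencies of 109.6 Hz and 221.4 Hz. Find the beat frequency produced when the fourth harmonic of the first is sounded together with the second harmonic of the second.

Fourth harmonic of the first: 4·109.6 = 438.4 Hz.
Second harmonic of the second: 2·221.4 = 442.8 Hz.
f_beat = |438.4 − 442.8| = 4.4 Hz.

4.4 Hz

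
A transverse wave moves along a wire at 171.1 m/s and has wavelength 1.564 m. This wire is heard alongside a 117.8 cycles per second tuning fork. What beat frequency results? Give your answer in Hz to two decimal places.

8.40 Hz

Source frequency f = v/λ = 171.1/1.564 = 109.3990 Hz.
f_beat = |109.3990 − 117.8| = 8.40 Hz.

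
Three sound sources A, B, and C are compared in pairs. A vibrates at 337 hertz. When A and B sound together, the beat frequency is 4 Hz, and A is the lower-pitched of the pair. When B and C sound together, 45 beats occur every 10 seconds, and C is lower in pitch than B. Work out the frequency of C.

B is above A, so f_B = 337 + 4 = 341 Hz.
B–C: Beat frequency = 45/10 = 4.5 Hz.
C is below B, so f_C = 341 − 4.5 = 336.5 Hz.

336.5 Hz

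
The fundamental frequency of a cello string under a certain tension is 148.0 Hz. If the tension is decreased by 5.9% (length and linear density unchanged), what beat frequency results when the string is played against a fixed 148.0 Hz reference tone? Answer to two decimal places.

For a string, f ∝ √T, so the new frequency is 148.0·√0.941 = 143.5676 Hz.
f_beat = |143.5676 − 148.0| = 4.43 Hz.

4.43 Hz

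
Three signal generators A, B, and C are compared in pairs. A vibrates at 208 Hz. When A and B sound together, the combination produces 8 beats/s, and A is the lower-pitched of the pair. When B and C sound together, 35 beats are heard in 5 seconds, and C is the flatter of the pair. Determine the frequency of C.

209 Hz

B is above A, so f_B = 208 + 8 = 216 Hz.
B–C: Beat frequency = 35/5 = 7 Hz.
C is below B, so f_C = 216 − 7 = 209 Hz.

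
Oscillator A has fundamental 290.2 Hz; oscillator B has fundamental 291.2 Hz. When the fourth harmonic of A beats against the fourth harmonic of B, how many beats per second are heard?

4.0 Hz

Fourth harmonic of the first: 4·290.2 = 1160.8 Hz.
Fourth harmonic of the second: 4·291.2 = 1164.8 Hz.
f_beat = |1160.8 − 1164.8| = 4.0 Hz.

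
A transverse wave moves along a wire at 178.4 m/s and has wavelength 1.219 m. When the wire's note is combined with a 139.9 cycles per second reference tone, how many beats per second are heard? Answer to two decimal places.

Source frequency f = v/λ = 178.4/1.219 = 146.3495 Hz.
f_beat = |146.3495 − 139.9| = 6.45 Hz.

6.45 Hz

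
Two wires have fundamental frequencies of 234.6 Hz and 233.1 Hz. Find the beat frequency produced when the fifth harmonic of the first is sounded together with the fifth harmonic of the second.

7.5 Hz

Fifth harmonic of the first: 5·234.6 = 1173.0 Hz.
Fifth harmonic of the second: 5·233.1 = 1165.5 Hz.
f_beat = |1173.0 − 1165.5| = 7.5 Hz.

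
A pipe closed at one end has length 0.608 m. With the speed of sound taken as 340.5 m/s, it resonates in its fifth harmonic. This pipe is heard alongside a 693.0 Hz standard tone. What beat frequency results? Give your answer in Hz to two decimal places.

Closed pipe (odd harmonics): f_n = n·v/(4L) = 5·340.5/(4·0.608) = 700.0411 Hz.
f_beat = |700.0411 − 693.0| = 7.04 Hz.

7.04 Hz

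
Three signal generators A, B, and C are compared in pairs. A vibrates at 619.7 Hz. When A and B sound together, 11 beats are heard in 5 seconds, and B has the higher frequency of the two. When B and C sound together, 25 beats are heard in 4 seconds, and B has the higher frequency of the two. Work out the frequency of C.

615.65 Hz

A–B: Beat frequency = 11/5 = 2.2 Hz.
B is above A, so f_B = 619.7 + 2.2 = 621.9 Hz.
B–C: Beat frequency = 25/4 = 6.25 Hz.
C is below B, so f_C = 621.9 − 6.25 = 615.65 Hz.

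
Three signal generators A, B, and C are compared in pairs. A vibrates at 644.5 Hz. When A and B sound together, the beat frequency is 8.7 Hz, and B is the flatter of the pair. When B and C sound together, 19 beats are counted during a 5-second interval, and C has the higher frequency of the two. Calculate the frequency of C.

639.6 Hz

B is below A, so f_B = 644.5 − 8.7 = 635.8 Hz.
B–C: Beat frequency = 19/5 = 3.8 Hz.
C is above B, so f_C = 635.8 + 3.8 = 639.6 Hz.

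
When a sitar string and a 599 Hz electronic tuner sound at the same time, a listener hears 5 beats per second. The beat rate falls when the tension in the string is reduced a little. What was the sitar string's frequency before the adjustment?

|f − 599| = 5, so the sitar string was at either 594 Hz or 604 Hz.
Lower tension means lower frequency; the adjustment lowers the sitar string's frequency.
The beat rate fell, so the adjustment moved the sitar string toward 599 Hz — it must have started above the reference.

604 Hz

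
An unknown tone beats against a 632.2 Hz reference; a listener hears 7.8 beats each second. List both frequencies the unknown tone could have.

|f − 632.2| = 7.8, so f = 632.2 ± 7.8.

624.4 Hz or 640 Hz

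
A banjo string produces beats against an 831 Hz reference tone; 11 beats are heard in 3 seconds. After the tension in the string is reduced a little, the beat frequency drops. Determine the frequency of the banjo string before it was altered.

834.6667 Hz

Beat frequency = 11/3 = 3.6667 Hz.
|f − 831| = 3.6667, so the banjo string was at either 827.3333 Hz or 834.6667 Hz.
Lower tension means lower frequency; the adjustment lowers the banjo string's frequency.
The beat rate fell, so the adjustment moved the banjo string toward 831 Hz — it must have started above the reference.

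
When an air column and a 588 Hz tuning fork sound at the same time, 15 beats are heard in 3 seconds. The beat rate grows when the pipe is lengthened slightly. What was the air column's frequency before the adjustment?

583 Hz

Beat frequency = 15/3 = 5 Hz.
|f − 588| = 5, so the air column was at either 583 Hz or 593 Hz.
A longer pipe has a lower fundamental; the adjustment lowers the air column's frequency.
The beat rate rose, so the adjustment moved the air column further from 588 Hz — it was already below the reference.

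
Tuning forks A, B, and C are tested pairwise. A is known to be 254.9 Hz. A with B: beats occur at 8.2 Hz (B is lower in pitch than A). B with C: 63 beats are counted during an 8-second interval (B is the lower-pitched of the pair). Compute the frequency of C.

B is below A, so f_B = 254.9 − 8.2 = 246.7 Hz.
B–C: Beat frequency = 63/8 = 7.875 Hz.
C is above B, so f_C = 246.7 + 7.875 = 254.575 Hz.

254.575 Hz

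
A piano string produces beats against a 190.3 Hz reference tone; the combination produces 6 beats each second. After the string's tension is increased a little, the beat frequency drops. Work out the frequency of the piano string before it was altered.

|f − 190.3| = 6, so the piano string was at either 184.3 Hz or 196.3 Hz.
Higher tension means higher frequency; the adjustment raises the piano string's frequency.
The beat rate fell, so the adjustment moved the piano string toward 190.3 Hz — it must have started below the reference.

184.3 Hz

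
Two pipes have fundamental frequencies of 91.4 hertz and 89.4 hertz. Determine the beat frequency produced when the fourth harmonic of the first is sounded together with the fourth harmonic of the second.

Fourth harmonic of the first: 4·91.4 = 365.6 Hz.
Fourth harmonic of the second: 4·89.4 = 357.6 Hz.
f_beat = |365.6 − 357.6| = 8.0 Hz.

8.0 Hz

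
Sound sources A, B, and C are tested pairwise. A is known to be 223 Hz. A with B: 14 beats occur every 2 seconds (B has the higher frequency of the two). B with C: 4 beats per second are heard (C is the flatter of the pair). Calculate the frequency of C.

A–B: Beat frequency = 14/2 = 7 Hz.
B is above A, so f_B = 223 + 7 = 230 Hz.
C is below B, so f_C = 230 − 4 = 226 Hz.

226 Hz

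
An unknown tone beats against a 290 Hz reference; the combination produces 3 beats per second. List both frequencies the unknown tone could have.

|f − 290| = 3, so f = 290 ± 3.

287 Hz or 293 Hz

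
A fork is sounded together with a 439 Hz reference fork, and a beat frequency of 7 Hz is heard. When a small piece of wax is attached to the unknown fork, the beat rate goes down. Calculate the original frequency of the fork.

446 Hz

|f − 439| = 7, so the fork was at either 432 Hz or 446 Hz.
Loading a fork with wax lowers its frequency; the adjustment lowers the fork's frequency.
The beat rate fell, so the adjustment moved the fork toward 439 Hz — it must have started above the reference.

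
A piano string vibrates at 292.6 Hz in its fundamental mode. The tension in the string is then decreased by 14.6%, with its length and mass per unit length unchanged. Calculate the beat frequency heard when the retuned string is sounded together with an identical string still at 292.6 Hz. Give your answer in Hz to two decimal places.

For a string, f ∝ √T, so the new frequency is 292.6·√0.854 = 270.3979 Hz.
f_beat = |270.3979 − 292.6| = 22.20 Hz.

22.20 Hz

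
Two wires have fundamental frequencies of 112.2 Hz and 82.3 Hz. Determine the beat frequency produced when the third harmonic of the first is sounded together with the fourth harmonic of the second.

Third harmonic of the first: 3·112.2 = 336.6 Hz.
Fourth harmonic of the second: 4·82.3 = 329.2 Hz.
f_beat = |336.6 − 329.2| = 7.4 Hz.

7.4 Hz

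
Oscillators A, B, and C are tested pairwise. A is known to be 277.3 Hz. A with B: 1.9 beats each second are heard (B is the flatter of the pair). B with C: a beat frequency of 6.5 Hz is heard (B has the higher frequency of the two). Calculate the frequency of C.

268.9 Hz

B is below A, so f_B = 277.3 − 1.9 = 275.4 Hz.
C is below B, so f_C = 275.4 − 6.5 = 268.9 Hz.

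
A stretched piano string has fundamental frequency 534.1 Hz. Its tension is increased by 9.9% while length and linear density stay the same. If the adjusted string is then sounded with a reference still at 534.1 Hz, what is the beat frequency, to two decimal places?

For a string, f ∝ √T, so the new frequency is 534.1·√1.099 = 559.9141 Hz.
f_beat = |559.9141 − 534.1| = 25.81 Hz.

25.81 Hz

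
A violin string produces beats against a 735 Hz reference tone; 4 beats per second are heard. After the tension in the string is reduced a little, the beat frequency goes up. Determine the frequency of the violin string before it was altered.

|f − 735| = 4, so the violin string was at either 731 Hz or 739 Hz.
Lower tension means lower frequency; the adjustment lowers the violin string's frequency.
The beat rate rose, so the adjustment moved the violin string further from 735 Hz — it was already below the reference.

731 Hz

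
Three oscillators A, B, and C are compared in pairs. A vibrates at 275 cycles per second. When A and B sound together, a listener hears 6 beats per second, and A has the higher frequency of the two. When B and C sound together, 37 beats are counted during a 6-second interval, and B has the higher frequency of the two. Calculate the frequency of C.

B is below A, so f_B = 275 − 6 = 269 Hz.
B–C: Beat frequency = 37/6 = 6.1667 Hz.
C is below B, so f_C = 269 − 6.1667 = 262.8333 Hz.

262.8333 Hz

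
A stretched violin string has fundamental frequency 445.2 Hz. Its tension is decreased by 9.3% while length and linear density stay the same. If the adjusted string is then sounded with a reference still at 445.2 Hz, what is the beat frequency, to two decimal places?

For a string, f ∝ √T, so the new frequency is 445.2·√0.907 = 423.9931 Hz.
f_beat = |423.9931 − 445.2| = 21.21 Hz.

21.21 Hz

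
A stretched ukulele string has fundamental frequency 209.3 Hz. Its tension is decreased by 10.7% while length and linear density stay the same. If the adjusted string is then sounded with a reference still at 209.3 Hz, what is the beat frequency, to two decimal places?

For a string, f ∝ √T, so the new frequency is 209.3·√0.893 = 197.7857 Hz.
f_beat = |197.7857 − 209.3| = 11.51 Hz.

11.51 Hz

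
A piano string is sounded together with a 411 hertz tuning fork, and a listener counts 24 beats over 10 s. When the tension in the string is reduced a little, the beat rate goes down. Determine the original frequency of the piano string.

413.4 Hz

Beat frequency = 24/10 = 2.4 Hz.
|f − 411| = 2.4, so the piano string was at either 408.6 Hz or 413.4 Hz.
Lower tension means lower frequency; the adjustment lowers the piano string's frequency.
The beat rate fell, so the adjustment moved the piano string toward 411 Hz — it must have started above the reference.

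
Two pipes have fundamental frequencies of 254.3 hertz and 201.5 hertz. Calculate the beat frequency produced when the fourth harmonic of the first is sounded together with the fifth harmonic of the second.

Fourth harmonic of the first: 4·254.3 = 1017.2 Hz.
Fifth harmonic of the second: 5·201.5 = 1007.5 Hz.
f_beat = |1017.2 − 1007.5| = 9.7 Hz.

9.7 Hz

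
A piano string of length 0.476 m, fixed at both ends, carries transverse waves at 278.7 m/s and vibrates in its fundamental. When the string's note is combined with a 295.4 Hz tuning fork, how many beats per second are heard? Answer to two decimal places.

For a string fixed at both ends, f_n = n·v/(2L) = 1·278.7/(2·0.476) = 292.7521 Hz.
f_beat = |292.7521 − 295.4| = 2.65 Hz.

2.65 Hz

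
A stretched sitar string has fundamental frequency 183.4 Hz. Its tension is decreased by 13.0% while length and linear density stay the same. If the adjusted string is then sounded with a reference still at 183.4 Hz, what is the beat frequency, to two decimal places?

12.34 Hz

For a string, f ∝ √T, so the new frequency is 183.4·√0.870 = 171.0641 Hz.
f_beat = |171.0641 − 183.4| = 12.34 Hz.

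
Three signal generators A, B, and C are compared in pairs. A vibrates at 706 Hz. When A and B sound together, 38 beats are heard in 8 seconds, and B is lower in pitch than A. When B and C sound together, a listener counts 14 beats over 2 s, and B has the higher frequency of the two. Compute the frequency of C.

A–B: Beat frequency = 38/8 = 4.75 Hz.
B is below A, so f_B = 706 − 4.75 = 701.25 Hz.
B–C: Beat frequency = 14/2 = 7 Hz.
C is below B, so f_C = 701.25 − 7 = 694.25 Hz.

694.25 Hz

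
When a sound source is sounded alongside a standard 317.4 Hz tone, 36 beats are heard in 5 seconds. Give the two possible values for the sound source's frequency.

Beat frequency = 36/5 = 7.2 Hz.
|f − 317.4| = 7.2, so f = 317.4 ± 7.2.

310.2 Hz or 324.6 Hz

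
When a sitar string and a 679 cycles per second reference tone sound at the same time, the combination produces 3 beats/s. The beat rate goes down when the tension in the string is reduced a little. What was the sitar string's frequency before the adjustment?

|f − 679| = 3, so the sitar string was at either 676 Hz or 682 Hz.
Lower tension means lower frequency; the adjustment lowers the sitar string's frequency.
The beat rate fell, so the adjustment moved the sitar string toward 679 Hz — it must have started above the reference.

682 Hz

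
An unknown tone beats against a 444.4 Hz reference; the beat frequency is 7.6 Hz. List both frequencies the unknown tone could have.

436.8 Hz or 452 Hz

|f − 444.4| = 7.6, so f = 444.4 ± 7.6.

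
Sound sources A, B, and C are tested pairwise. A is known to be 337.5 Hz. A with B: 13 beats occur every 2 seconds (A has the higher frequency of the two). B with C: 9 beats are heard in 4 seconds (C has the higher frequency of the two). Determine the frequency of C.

333.25 Hz

A–B: Beat frequency = 13/2 = 6.5 Hz.
B is below A, so f_B = 337.5 − 6.5 = 331 Hz.
B–C: Beat frequency = 9/4 = 2.25 Hz.
C is above B, so f_C = 331 + 2.25 = 333.25 Hz.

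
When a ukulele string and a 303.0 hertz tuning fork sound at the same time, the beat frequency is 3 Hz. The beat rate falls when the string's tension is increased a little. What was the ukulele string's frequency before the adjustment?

|f − 303.0| = 3, so the ukulele string was at either 300 Hz or 306 Hz.
Higher tension means higher frequency; the adjustment raises the ukulele string's frequency.
The beat rate fell, so the adjustment moved the ukulele string toward 303.0 Hz — it must have started below the reference.

300 Hz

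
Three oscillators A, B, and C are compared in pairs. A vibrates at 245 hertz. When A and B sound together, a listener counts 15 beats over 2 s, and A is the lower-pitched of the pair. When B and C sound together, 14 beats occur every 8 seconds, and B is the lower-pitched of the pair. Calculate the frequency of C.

254.25 Hz

A–B: Beat frequency = 15/2 = 7.5 Hz.
B is above A, so f_B = 245 + 7.5 = 252.5 Hz.
B–C: Beat frequency = 14/8 = 1.75 Hz.
C is above B, so f_C = 252.5 + 1.75 = 254.25 Hz.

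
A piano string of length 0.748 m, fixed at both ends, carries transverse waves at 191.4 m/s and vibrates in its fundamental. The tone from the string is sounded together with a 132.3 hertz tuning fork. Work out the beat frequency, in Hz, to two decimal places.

4.36 Hz

For a string fixed at both ends, f_n = n·v/(2L) = 1·191.4/(2·0.748) = 127.9412 Hz.
f_beat = |127.9412 − 132.3| = 4.36 Hz.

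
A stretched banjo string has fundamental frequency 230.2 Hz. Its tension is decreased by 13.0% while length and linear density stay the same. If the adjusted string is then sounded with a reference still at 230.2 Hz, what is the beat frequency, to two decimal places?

15.48 Hz

For a string, f ∝ √T, so the new frequency is 230.2·√0.870 = 214.7163 Hz.
f_beat = |214.7163 − 230.2| = 15.48 Hz.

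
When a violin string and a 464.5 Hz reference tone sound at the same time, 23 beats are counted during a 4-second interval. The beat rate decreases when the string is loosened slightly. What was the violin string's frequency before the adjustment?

470.25 Hz

Beat frequency = 23/4 = 5.75 Hz.
|f − 464.5| = 5.75, so the violin string was at either 458.75 Hz or 470.25 Hz.
Reducing tension lowers a string's frequency; the adjustment lowers the violin string's frequency.
The beat rate fell, so the adjustment moved the violin string toward 464.5 Hz — it must have started above the reference.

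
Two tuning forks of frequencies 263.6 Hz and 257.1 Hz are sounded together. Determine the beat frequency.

6.5 Hz

The beat frequency equals the magnitude of the frequency difference.
|263.6 − 257.1| = 6.5 Hz.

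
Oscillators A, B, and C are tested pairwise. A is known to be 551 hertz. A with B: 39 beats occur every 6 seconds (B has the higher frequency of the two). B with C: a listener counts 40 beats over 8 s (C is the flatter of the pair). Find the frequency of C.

552.5 Hz

A–B: Beat frequency = 39/6 = 6.5 Hz.
B is above A, so f_B = 551 + 6.5 = 557.5 Hz.
B–C: Beat frequency = 40/8 = 5 Hz.
C is below B, so f_C = 557.5 − 5 = 552.5 Hz.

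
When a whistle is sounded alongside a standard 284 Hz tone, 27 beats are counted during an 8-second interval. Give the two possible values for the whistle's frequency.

280.625 Hz or 287.375 Hz

Beat frequency = 27/8 = 3.375 Hz.
|f − 284| = 3.375, so f = 284 ± 3.375.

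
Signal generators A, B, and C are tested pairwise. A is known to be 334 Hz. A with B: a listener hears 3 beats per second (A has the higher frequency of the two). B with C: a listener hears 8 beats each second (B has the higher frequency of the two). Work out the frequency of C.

B is below A, so f_B = 334 − 3 = 331 Hz.
C is below B, so f_C = 331 − 8 = 323 Hz.

323 Hz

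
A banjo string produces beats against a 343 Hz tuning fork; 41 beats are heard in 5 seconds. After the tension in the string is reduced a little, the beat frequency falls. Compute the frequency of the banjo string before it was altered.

Beat frequency = 41/5 = 8.2 Hz.
|f − 343| = 8.2, so the banjo string was at either 334.8 Hz or 351.2 Hz.
Lower tension means lower frequency; the adjustment lowers the banjo string's frequency.
The beat rate fell, so the adjustment moved the banjo string toward 343 Hz — it must have started above the reference.

351.2 Hz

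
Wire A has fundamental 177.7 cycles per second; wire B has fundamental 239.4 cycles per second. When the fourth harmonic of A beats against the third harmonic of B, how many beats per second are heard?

7.4 Hz

Fourth harmonic of the first: 4·177.7 = 710.8 Hz.
Third harmonic of the second: 3·239.4 = 718.2 Hz.
f_beat = |710.8 − 718.2| = 7.4 Hz.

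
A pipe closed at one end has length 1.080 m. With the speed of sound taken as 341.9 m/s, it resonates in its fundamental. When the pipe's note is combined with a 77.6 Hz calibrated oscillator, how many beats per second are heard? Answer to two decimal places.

1.54 Hz

Closed pipe (odd harmonics): f_n = n·v/(4L) = 1·341.9/(4·1.080) = 79.1435 Hz.
f_beat = |79.1435 − 77.6| = 1.54 Hz.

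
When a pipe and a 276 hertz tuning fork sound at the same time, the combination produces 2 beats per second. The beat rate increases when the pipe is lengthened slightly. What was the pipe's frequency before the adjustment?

|f − 276| = 2, so the pipe was at either 274 Hz or 278 Hz.
A longer pipe has a lower fundamental; the adjustment lowers the pipe's frequency.
The beat rate rose, so the adjustment moved the pipe further from 276 Hz — it was already below the reference.

274 Hz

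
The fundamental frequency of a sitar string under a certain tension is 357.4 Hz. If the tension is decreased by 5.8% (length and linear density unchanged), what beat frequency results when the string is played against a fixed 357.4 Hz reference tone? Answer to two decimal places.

For a string, f ∝ √T, so the new frequency is 357.4·√0.942 = 346.8806 Hz.
f_beat = |346.8806 − 357.4| = 10.52 Hz.

10.52 Hz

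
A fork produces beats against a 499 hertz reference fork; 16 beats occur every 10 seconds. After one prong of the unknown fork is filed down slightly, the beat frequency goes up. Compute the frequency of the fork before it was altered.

500.6 Hz

Beat frequency = 16/10 = 1.6 Hz.
|f − 499| = 1.6, so the fork was at either 497.4 Hz or 500.6 Hz.
Filing a prong removes mass and raises the fork's frequency; the adjustment raises the fork's frequency.
The beat rate rose, so the adjustment moved the fork further from 499 Hz — it was already above the reference.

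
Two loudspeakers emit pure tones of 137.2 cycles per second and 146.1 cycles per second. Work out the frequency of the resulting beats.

8.9 Hz

Beats arise from superposition of two nearby frequencies; the beat rate is |f₁ − f₂|.
|137.2 − 146.1| = 8.9 Hz.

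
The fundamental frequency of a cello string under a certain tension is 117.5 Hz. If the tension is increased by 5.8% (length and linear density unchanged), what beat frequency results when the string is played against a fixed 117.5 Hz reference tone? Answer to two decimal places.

For a string, f ∝ √T, so the new frequency is 117.5·√1.058 = 120.8595 Hz.
f_beat = |120.8595 − 117.5| = 3.36 Hz.

3.36 Hz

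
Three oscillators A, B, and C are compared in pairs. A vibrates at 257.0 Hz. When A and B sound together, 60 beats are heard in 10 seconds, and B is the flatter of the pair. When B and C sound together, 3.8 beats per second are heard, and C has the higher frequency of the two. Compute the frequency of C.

A–B: Beat frequency = 60/10 = 6 Hz.
B is below A, so f_B = 257.0 − 6 = 251 Hz.
C is above B, so f_C = 251 + 3.8 = 254.8 Hz.

254.8 Hz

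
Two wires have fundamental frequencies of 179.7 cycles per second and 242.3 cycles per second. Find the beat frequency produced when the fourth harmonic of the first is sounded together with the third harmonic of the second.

Fourth harmonic of the first: 4·179.7 = 718.8 Hz.
Third harmonic of the second: 3·242.3 = 726.9 Hz.
f_beat = |718.8 − 726.9| = 8.1 Hz.

8.1 Hz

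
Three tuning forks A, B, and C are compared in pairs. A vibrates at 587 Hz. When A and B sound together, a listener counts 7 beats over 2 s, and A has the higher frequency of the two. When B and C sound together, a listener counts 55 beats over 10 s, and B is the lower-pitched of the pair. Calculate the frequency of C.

A–B: Beat frequency = 7/2 = 3.5 Hz.
B is below A, so f_B = 587 − 3.5 = 583.5 Hz.
B–C: Beat frequency = 55/10 = 5.5 Hz.
C is above B, so f_C = 583.5 + 5.5 = 589 Hz.

589 Hz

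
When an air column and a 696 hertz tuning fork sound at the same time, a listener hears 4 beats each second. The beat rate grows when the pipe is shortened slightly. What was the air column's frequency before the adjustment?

|f − 696| = 4, so the air column was at either 692 Hz or 700 Hz.
A shorter pipe has a higher fundamental; the adjustment raises the air column's frequency.
The beat rate rose, so the adjustment moved the air column further from 696 Hz — it was already above the reference.

700 Hz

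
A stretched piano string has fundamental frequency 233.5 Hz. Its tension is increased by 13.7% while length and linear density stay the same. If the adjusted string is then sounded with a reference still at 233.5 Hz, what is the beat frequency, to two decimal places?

15.48 Hz

For a string, f ∝ √T, so the new frequency is 233.5·√1.137 = 248.9815 Hz.
f_beat = |248.9815 − 233.5| = 15.48 Hz.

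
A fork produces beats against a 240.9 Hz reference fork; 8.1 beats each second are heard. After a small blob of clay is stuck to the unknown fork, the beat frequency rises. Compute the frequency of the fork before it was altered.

232.8 Hz

|f − 240.9| = 8.1, so the fork was at either 232.8 Hz or 249 Hz.
Adding mass to a fork lowers its frequency; the adjustment lowers the fork's frequency.
The beat rate rose, so the adjustment moved the fork further from 240.9 Hz — it was already below the reference.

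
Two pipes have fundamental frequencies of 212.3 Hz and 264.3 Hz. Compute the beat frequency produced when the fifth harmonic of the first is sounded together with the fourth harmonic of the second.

Fifth harmonic of the first: 5·212.3 = 1061.5 Hz.
Fourth harmonic of the second: 4·264.3 = 1057.2 Hz.
f_beat = |1061.5 − 1057.2| = 4.3 Hz.

4.3 Hz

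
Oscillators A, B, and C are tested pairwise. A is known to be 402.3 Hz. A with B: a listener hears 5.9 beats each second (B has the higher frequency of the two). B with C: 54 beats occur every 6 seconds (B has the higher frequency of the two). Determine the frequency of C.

399.2 Hz

B is above A, so f_B = 402.3 + 5.9 = 408.2 Hz.
B–C: Beat frequency = 54/6 = 9 Hz.
C is below B, so f_C = 408.2 − 9 = 399.2 Hz.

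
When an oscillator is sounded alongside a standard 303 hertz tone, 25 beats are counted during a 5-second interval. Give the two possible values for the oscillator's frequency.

298 Hz or 308 Hz

Beat frequency = 25/5 = 5 Hz.
|f − 303| = 5, so f = 303 ± 5.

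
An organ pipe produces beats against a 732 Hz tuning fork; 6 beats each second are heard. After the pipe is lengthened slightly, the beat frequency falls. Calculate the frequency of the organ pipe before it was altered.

738 Hz

|f − 732| = 6, so the organ pipe was at either 726 Hz or 738 Hz.
A longer pipe has a lower fundamental; the adjustment lowers the organ pipe's frequency.
The beat rate fell, so the adjustment moved the organ pipe toward 732 Hz — it must have started above the reference.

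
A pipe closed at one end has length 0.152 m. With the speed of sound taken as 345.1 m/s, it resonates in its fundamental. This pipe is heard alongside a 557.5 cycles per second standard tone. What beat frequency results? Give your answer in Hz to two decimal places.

Closed pipe (odd harmonics): f_n = n·v/(4L) = 1·345.1/(4·0.152) = 567.5987 Hz.
f_beat = |567.5987 − 557.5| = 10.10 Hz.

10.10 Hz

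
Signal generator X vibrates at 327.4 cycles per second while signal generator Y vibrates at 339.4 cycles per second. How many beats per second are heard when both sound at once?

12 Hz

The beat frequency equals the magnitude of the frequency difference.
|327.4 − 339.4| = 12 Hz.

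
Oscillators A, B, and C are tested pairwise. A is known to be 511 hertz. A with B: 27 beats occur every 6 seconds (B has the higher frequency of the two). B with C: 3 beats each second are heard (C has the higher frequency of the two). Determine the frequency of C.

A–B: Beat frequency = 27/6 = 4.5 Hz.
B is above A, so f_B = 511 + 4.5 = 515.5 Hz.
C is above B, so f_C = 515.5 + 3 = 518.5 Hz.

518.5 Hz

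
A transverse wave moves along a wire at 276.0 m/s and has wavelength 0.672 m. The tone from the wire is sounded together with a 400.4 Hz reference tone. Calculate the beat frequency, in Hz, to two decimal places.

Source frequency f = v/λ = 276.0/0.672 = 410.7143 Hz.
f_beat = |410.7143 − 400.4| = 10.31 Hz.

10.31 Hz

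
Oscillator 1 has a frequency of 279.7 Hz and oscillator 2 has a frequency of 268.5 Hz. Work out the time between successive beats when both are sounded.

f_beat = |279.7 − 268.5| = 11.2 Hz.
Beat period T = 1 / f_beat = 1 / 11.2 s.

0.089 s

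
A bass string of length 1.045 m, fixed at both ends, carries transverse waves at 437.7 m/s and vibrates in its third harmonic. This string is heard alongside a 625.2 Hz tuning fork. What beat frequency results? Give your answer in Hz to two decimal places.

For a string fixed at both ends, f_n = n·v/(2L) = 3·437.7/(2·1.045) = 628.2775 Hz.
f_beat = |628.2775 − 625.2| = 3.08 Hz.

3.08 Hz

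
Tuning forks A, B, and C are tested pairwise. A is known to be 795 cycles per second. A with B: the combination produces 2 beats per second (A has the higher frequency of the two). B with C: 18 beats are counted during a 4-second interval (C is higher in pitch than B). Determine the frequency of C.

B is below A, so f_B = 795 − 2 = 793 Hz.
B–C: Beat frequency = 18/4 = 4.5 Hz.
C is above B, so f_C = 793 + 4.5 = 797.5 Hz.

797.5 Hz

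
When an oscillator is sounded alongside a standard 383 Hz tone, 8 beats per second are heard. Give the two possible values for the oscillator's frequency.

|f − 383| = 8, so f = 383 ± 8.

375 Hz or 391 Hz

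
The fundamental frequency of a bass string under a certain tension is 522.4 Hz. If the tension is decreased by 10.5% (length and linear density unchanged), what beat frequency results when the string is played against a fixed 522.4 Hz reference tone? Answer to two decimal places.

28.19 Hz

For a string, f ∝ √T, so the new frequency is 522.4·√0.895 = 494.2136 Hz.
f_beat = |494.2136 − 522.4| = 28.19 Hz.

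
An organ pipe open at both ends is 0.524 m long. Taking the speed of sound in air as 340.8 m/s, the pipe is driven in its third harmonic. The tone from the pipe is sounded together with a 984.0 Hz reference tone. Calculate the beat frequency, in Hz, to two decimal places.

Open pipe: f_n = n·v/(2L) = 3·340.8/(2·0.524) = 975.5725 Hz.
f_beat = |975.5725 − 984.0| = 8.43 Hz.

8.43 Hz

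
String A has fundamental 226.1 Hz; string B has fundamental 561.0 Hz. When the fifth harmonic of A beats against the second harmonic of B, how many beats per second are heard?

Fifth harmonic of the first: 5·226.1 = 1130.5 Hz.
Second harmonic of the second: 2·561.0 = 1122.0 Hz.
f_beat = |1130.5 − 1122.0| = 8.5 Hz.

8.5 Hz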